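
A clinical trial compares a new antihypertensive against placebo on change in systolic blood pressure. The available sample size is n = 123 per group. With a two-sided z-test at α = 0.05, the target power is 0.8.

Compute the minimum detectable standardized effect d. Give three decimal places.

Need Φ(δ − 1.960) = 0.8, so δ = 1.960 + 0.842 = 2.802.
(Lower-tail contribution to power is negligible for δ > 0.)
δ = d·√(n/2) ⇒ d = δ/√(n/2) = 2.802/√(123/2) = 0.3572.

d ≈ 0.357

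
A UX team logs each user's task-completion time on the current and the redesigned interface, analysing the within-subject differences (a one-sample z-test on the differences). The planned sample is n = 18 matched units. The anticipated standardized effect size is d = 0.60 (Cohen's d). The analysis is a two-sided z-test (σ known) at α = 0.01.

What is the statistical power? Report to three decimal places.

Power ≈ 0.488

Noncentrality parameter: δ = d·√n = 0.60 × √18 = 2.5456
Two-sided α = 0.01 → critical value z_{0.005} = 2.576.
Power = Φ(δ − 2.576) + Φ(−δ − 2.576) = Φ(-0.030) + Φ(-5.121) = 0.4879 + 0.0000 = 0.4879.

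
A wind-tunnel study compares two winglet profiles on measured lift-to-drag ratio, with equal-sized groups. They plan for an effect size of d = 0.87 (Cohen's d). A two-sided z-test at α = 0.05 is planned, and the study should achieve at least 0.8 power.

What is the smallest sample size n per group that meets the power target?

Set Φ(δ − 1.960) = 0.8; then δ − 1.960 = Φ⁻¹(0.8) = 0.842, giving δ = 2.802.
(The Φ(−δ − z_{α/2}) term is vanishingly small for δ > 0 and is dropped in the standard sample-size formula.)
δ = d·√(n/2) ⇒ n = 2(δ/d)² = 2 × (2.802 / 0.87)² = 20.74.
Rounding up, n = 21 per group.

n = 21 per group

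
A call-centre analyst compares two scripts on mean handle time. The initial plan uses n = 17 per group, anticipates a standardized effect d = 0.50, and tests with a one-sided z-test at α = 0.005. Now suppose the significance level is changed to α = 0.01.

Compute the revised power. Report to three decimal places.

Power ≈ 0.193

δ = d·√(n/2) = 0.50 × √(17/2) = 1.4577 (unchanged). New critical value: z_{0.01} = 2.326.
Revised power = P(Z > 2.326 − δ) = Φ(-0.869) = 0.1925.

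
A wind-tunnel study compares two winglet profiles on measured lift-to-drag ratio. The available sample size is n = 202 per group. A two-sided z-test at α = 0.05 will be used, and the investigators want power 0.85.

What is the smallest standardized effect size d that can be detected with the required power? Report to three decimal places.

Need Φ(δ − 1.960) = 0.85, so δ = 1.960 + 1.036 = 2.996.
(The second rejection-region term Φ(−δ − z_{α/2}) is negligible and dropped.)
δ = d·√(n/2) ⇒ d = δ/√(n/2) = 2.996/√(202/2) = 0.2982.

d ≈ 0.298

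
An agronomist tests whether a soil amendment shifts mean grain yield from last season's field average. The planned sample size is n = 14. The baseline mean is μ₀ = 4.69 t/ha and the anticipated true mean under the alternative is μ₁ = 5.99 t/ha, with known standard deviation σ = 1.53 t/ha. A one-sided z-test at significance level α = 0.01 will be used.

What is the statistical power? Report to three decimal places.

Standardized effect: d = |μ₁ − μ₀| / σ = |5.99 − 4.69| / 1.53 = 0.8497
Noncentrality parameter: δ = d·√n = 0.8497 × √14 = 3.1792
One-sided α = 0.01 → critical value z_{0.01} = 2.326.
Power = P(Z > 2.326 − δ) = Φ(0.853) = 0.8031.

Power ≈ 0.803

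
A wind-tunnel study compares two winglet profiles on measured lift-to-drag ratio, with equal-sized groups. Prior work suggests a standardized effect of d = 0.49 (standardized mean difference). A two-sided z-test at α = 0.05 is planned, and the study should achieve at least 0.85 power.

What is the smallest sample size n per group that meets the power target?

Set Φ(δ − 1.960) = 0.85; then δ − 1.960 = Φ⁻¹(0.85) = 1.036, giving δ = 2.996.
(For δ > 0 the lower-tail rejection region contributes negligibly to power, so the one-term inversion is standard.)
δ = d·√(n/2) ⇒ n = 2(δ/d)² = 2 × (2.996 / 0.49)² = 74.79.
Rounding up, n = 75 per group.

n = 75 per group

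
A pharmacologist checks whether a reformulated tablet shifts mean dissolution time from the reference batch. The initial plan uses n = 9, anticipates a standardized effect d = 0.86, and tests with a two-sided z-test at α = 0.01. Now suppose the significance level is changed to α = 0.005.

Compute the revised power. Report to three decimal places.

δ = d·√n = 0.86 × √9 = 2.5800 (unchanged). New critical value: z_{0.0025} = 2.807.
Revised power = Φ(δ − 2.807) + Φ(−δ − 2.807) = Φ(-0.227) + Φ(-5.387) = 0.4102 + 0.0000 = 0.4102.

Power ≈ 0.410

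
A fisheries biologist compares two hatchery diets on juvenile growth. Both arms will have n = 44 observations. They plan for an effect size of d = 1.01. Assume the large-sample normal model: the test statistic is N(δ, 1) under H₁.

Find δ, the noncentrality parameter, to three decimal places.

δ = d·√(n/2) = 1.01 × √(44/2) = 4.7373

δ ≈ 4.737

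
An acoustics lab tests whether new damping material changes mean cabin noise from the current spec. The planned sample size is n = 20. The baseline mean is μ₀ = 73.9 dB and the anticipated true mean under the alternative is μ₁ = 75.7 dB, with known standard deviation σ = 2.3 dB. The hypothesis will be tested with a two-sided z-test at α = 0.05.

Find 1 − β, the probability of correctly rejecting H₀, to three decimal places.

Standardized effect: d = |μ₁ − μ₀| / σ = |75.7 − 73.9| / 2.3 = 0.7826
Noncentrality parameter: δ = d·√n = 0.7826 × √20 = 3.4999
Two-sided α = 0.05 → critical value z_{0.025} = 1.960.
Power = Φ(δ − 1.960) + Φ(−δ − 1.960) = Φ(1.540) + Φ(-5.460) = 0.9382 + 0.0000 = 0.9382.

Power ≈ 0.938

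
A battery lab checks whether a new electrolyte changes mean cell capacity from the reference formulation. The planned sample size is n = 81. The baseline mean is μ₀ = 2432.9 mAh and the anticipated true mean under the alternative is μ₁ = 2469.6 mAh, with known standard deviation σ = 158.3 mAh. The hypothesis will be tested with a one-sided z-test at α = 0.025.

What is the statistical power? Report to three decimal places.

Standardized effect: d = |μ₁ − μ₀| / σ = |2469.6 − 2432.9| / 158.3 = 0.2318
Noncentrality parameter: λ = d·√n = 0.2318 × √81 = 2.0865
Critical value for a one-sided test at α = 0.025: z_α = 1.960.
Power = P(Z > 1.960 − λ) = Φ(0.127) = 0.5504.

Power ≈ 0.550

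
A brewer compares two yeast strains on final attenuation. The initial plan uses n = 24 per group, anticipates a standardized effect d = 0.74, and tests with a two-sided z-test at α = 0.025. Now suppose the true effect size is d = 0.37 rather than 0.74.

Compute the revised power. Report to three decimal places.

Power ≈ 0.169

With d = 0.37: δ = d·√(n/2) = 0.37 × √(24/2) = 1.2817. Critical value z_{0.0125} = 2.241.
Revised power = Φ(δ − 2.241) + Φ(−δ − 2.241) = Φ(-0.960) + Φ(-3.523) = 0.1686 + 0.0002 = 0.1688.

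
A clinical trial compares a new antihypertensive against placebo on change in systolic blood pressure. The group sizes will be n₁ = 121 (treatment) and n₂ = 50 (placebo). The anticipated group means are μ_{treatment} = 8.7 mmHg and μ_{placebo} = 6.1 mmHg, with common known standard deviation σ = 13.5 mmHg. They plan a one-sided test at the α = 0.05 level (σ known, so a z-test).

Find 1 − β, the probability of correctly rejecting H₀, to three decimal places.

Power ≈ 0.309

Standardized effect: d = |μ_{treatment} − μ_{placebo}| / σ = |8.7 − 6.1| / 13.5 = 0.1926
Noncentrality parameter: δ = d / √(1/n₁ + 1/n₂) = 0.1926 / √(1/121 + 1/50) = 1.1456
One-sided α = 0.05 → critical value z_{0.05} = 1.645.
Power = P(Z > 1.645 − δ) = Φ(-0.499) = 0.3088.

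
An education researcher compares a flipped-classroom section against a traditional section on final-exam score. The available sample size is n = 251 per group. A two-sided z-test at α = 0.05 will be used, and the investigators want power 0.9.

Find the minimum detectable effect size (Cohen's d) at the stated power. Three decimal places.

d ≈ 0.289

Need Φ(δ − 1.960) = 0.9, so δ = 1.960 + 1.282 = 3.242.
(The second rejection-region term Φ(−δ − z_{α/2}) is negligible and dropped.)
δ = d·√(n/2) ⇒ d = δ/√(n/2) = 3.242/√(251/2) = 0.2894.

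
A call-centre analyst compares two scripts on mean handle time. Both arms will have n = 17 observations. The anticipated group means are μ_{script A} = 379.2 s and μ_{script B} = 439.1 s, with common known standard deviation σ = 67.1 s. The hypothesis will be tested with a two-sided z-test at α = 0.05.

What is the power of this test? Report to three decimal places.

Power ≈ 0.740

Standardized effect: d = |μ_{script A} − μ_{script B}| / σ = |379.2 − 439.1| / 67.1 = 0.8927
Noncentrality parameter: δ = d·√(n/2) = 0.8927 × √(17/2) = 2.6026
Critical value for a two-sided test at α = 0.05: z_{α/2} = 1.960.
Power = Φ(δ − 1.960) + Φ(−δ − 1.960) = Φ(0.643) + Φ(-4.563) = 0.7398 + 0.0000 = 0.7398.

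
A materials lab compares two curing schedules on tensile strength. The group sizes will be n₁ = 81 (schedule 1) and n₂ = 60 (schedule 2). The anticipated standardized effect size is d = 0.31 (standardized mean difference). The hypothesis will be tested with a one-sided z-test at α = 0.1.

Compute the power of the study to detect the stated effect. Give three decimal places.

Noncentrality parameter: δ = d / √(1/n₁ + 1/n₂) = 0.31 / √(1/81 + 1/60) = 1.8200
Critical value for a one-sided test at α = 0.1: z_α = 1.282.
Power = Φ(δ − 1.282) = Φ(0.538) = 0.7049.

Power ≈ 0.705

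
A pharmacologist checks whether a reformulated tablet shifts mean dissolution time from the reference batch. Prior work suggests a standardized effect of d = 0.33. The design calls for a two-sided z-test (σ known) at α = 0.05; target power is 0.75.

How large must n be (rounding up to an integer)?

n = 64

Set Φ(δ − 1.960) = 0.75; then δ − 1.960 = Φ⁻¹(0.75) = 0.674, giving δ = 2.634.
(The Φ(−δ − z_{α/2}) term is vanishingly small for δ > 0 and is dropped in the standard sample-size formula.)
δ = d·√n ⇒ n = (δ/d)² = (2.634 / 0.33)² = 63.73.
Rounding up, n = 64.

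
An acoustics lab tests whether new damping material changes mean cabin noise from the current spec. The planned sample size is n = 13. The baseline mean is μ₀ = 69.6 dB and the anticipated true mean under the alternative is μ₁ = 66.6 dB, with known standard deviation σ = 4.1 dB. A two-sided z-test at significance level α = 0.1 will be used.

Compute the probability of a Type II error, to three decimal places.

β ≈ 0.160

Standardized effect: d = |μ₁ − μ₀| / σ = |66.6 − 69.6| / 4.1 = 0.7317
Noncentrality parameter: δ = d·√n = 0.7317 × √13 = 2.6382
Critical value for a two-sided test at α = 0.1: z_{α/2} = 1.645.
Power = Φ(δ − 1.645) + Φ(−δ − 1.645) = Φ(0.993) + Φ(-4.283) = 0.8397 + 0.0000 = 0.8397.
Type II error: β = 1 − power = 1 − 0.8397 = 0.1603.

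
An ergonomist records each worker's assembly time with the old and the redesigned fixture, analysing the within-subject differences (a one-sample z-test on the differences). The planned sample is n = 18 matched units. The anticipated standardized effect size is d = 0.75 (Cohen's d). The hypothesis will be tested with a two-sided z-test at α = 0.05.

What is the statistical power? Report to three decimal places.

Power ≈ 0.889

Noncentrality parameter: δ = d·√n = 0.75 × √18 = 3.1820
Critical value for a two-sided test at α = 0.05: z_{α/2} = 1.960.
Power = Φ(δ − 1.960) + Φ(−δ − 1.960) = Φ(1.222) + Φ(-5.142) = 0.8891 + 0.0000 = 0.8891.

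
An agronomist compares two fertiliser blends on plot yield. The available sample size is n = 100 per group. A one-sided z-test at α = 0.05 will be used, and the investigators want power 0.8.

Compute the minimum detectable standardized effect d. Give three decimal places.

Required noncentrality: δ = z_{0.05} + z_{0.20} = 1.645 + 0.842 = 2.486.
δ = d·√(n/2) ⇒ d = δ/√(n/2) = 2.486/√(100/2) = 0.3516.

d ≈ 0.352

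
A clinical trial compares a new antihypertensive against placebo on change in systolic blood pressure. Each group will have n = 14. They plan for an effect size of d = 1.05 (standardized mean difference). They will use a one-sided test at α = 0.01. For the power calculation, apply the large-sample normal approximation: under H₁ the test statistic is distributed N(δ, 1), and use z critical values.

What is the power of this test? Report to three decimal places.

Noncentrality parameter: δ = d·√(n/2) = 1.05 × √(14/2) = 2.7780
One-sided α = 0.01 → critical value z_{0.01} = 2.326.
Power = Φ(δ − 2.326) = Φ(0.452) = 0.6743.

Power ≈ 0.674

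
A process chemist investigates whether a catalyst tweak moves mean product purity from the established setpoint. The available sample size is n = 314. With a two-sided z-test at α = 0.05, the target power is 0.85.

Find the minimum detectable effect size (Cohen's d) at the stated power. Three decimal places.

d ≈ 0.169

Required noncentrality: δ = z_{0.025} + z_{0.15} = 1.960 + 1.036 = 2.996.
(Lower-tail contribution to power is negligible for δ > 0.)
δ = d·√n ⇒ d = δ/√n = 2.996/√314 = 0.1691.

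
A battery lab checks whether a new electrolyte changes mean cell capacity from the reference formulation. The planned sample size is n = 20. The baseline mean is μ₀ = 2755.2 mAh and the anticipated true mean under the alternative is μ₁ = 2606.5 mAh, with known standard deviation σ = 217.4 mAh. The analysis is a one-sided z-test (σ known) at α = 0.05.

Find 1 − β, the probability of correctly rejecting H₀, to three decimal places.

Standardized effect: d = |μ₁ − μ₀| / σ = |2606.5 − 2755.2| / 217.4 = 0.6840
Noncentrality parameter: δ = d·√n = 0.6840 × √20 = 3.0589
One-sided α = 0.05 → critical value z_{0.05} = 1.645.
Power = Φ(δ − 1.645) = Φ(1.414) = 0.9213.

Power ≈ 0.921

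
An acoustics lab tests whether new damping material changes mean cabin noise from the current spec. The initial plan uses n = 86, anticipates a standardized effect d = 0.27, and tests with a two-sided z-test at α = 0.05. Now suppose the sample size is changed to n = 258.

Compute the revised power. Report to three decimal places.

With n = 258: δ = d·√n = 0.27 × √258 = 4.3368. Critical value z_{0.025} = 1.960.
Revised power = Φ(δ − 1.960) + Φ(−δ − 1.960) = Φ(2.377) + Φ(-6.297) = 0.9913 + 0.0000 = 0.9913.

Power ≈ 0.991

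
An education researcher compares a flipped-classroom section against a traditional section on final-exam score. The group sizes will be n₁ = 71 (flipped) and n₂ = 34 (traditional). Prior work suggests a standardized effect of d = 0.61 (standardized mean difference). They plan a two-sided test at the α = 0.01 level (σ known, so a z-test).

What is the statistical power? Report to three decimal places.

Power ≈ 0.636

Noncentrality parameter: δ = d / √(1/n₁ + 1/n₂) = 0.61 / √(1/71 + 1/34) = 2.9249
Two-sided α = 0.01 → critical value z_{0.005} = 2.576.
Power = Φ(δ − 2.576) + Φ(−δ − 2.576) = Φ(0.349) + Φ(-5.501) = 0.6365 + 0.0000 = 0.6365.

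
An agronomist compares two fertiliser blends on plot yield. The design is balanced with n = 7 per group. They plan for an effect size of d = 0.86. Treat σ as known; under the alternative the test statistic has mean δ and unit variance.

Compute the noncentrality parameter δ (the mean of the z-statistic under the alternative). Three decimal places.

δ ≈ 1.609

δ = d·√(n/2) = 0.86 × √(7/2) = 1.6089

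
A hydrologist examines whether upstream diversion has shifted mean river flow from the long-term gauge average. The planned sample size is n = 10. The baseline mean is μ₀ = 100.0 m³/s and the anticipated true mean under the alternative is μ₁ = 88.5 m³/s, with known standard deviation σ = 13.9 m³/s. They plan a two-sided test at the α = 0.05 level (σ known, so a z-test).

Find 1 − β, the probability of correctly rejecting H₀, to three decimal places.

Standardized effect: d = |μ₁ − μ₀| / σ = |88.5 − 100.0| / 13.9 = 0.8273
Noncentrality parameter: δ = d·√n = 0.8273 × √10 = 2.6163
Two-sided α = 0.05 → critical value z_{0.025} = 1.960.
Power = Φ(δ − 1.960) + Φ(−δ − 1.960) = Φ(0.656) + Φ(-4.576) = 0.7442 + 0.0000 = 0.7442.

Power ≈ 0.744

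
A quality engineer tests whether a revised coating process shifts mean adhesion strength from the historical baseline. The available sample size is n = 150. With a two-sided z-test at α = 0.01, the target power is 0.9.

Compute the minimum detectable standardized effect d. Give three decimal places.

Need Φ(δ − 2.576) = 0.9, so δ = 2.576 + 1.282 = 3.857.
(Lower-tail contribution to power is negligible for δ > 0.)
δ = d·√n ⇒ d = δ/√n = 3.857/√150 = 0.3150.

d ≈ 0.315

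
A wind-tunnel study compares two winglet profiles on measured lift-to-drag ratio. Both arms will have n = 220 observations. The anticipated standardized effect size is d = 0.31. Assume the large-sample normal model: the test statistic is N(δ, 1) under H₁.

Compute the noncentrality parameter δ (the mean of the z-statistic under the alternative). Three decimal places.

The noncentrality parameter scales effect size by the design's sample-size factor: δ = d·√(n/2) = 0.31 × √(220/2) = 3.2513

δ ≈ 3.251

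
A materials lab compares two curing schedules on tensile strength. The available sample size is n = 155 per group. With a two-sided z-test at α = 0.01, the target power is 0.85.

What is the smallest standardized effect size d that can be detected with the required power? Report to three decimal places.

Required noncentrality: δ = z_{0.005} + z_{0.15} = 2.576 + 1.036 = 3.612.
(Lower-tail contribution to power is negligible for δ > 0.)
δ = d·√(n/2) ⇒ d = δ/√(n/2) = 3.612/√(155/2) = 0.4103.

d ≈ 0.410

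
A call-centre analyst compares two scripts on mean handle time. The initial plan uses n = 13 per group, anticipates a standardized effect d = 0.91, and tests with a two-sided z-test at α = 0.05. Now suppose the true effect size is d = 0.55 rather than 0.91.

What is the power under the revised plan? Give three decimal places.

Power ≈ 0.289

With d = 0.55: δ = d·√(n/2) = 0.55 × √(13/2) = 1.4022. Critical value z_{0.025} = 1.960.
Revised power = Φ(δ − 1.960) + Φ(−δ − 1.960) = Φ(-0.558) + Φ(-3.362) = 0.2885 + 0.0004 = 0.2889.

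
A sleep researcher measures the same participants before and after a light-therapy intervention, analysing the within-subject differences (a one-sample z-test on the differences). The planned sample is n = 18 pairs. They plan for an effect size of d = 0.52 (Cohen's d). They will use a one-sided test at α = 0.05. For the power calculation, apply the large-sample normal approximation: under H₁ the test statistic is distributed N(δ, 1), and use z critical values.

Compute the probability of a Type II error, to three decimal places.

β ≈ 0.287

Noncentrality parameter: δ = d·√n = 0.52 × √18 = 2.2062
One-sided α = 0.05 → critical value z_{0.05} = 1.645.
Power = P(Z > 1.645 − δ) = Φ(0.561) = 0.7127.
Type II error: β = 1 − power = 1 − 0.7127 = 0.2873.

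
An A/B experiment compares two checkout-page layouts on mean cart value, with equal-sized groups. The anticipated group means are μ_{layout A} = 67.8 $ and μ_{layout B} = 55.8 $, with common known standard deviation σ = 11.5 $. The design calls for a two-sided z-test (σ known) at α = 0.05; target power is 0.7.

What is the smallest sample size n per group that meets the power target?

n = 12 per group

Standardized effect: d = |μ_{layout A} − μ_{layout B}| / σ = |67.8 − 55.8| / 11.5 = 1.0435
For power 0.7 need Φ(δ − z_{0.025}) = 0.7, so δ = z_{0.025} + z_{0.30} = 1.960 + 0.524 = 2.484.
(The Φ(−δ − z_{α/2}) term is vanishingly small for δ > 0 and is dropped in the standard sample-size formula.)
δ = d·√(n/2) ⇒ n = 2(δ/d)² = 2 × (2.484 / 1.0435)² = 11.34.
Rounding up, n = 12 per group.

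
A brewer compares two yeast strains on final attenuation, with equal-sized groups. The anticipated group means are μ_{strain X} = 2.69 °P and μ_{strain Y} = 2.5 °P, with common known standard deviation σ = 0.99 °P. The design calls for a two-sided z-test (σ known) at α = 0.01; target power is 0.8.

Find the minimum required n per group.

Standardized effect: d = |μ_{strain X} − μ_{strain Y}| / σ = |2.69 − 2.5| / 0.99 = 0.1919
For power 0.8 need Φ(δ − z_{0.005}) = 0.8, so δ = z_{0.005} + z_{0.20} = 2.576 + 0.842 = 3.417.
(For δ > 0 the lower-tail rejection region contributes negligibly to power, so the one-term inversion is standard.)
δ = d·√(n/2) ⇒ n = 2(δ/d)² = 2 × (3.417 / 0.1919)² = 634.16.
Round up to the next whole unit.

n = 635 per group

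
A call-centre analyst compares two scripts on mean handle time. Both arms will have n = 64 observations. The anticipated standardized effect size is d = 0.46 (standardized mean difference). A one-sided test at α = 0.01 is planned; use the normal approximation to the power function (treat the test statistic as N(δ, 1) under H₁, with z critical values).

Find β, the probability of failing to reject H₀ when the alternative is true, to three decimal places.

Noncentrality parameter: δ = d·√(n/2) = 0.46 × √(64/2) = 2.6022
Critical value for a one-sided test at α = 0.01: z_α = 2.326.
Power = Φ(δ − 2.326) = Φ(0.276) = 0.6087.
Type II error: β = 1 − power = 1 − 0.6087 = 0.3913.

β ≈ 0.391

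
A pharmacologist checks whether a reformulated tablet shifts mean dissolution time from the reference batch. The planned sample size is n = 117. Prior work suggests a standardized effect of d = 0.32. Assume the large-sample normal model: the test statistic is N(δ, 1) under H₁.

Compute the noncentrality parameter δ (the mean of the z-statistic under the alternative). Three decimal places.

δ = d·√n = 0.32 × √117 = 3.4613

δ ≈ 3.461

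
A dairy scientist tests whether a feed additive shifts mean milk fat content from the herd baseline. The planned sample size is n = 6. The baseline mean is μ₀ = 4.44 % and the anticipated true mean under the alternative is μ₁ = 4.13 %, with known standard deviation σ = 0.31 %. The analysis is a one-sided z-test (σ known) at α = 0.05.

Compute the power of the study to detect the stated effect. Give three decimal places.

Standardized effect: d = |μ₁ − μ₀| / σ = |4.13 − 4.44| / 0.31 = 1.0000
Noncentrality parameter: δ = d·√n = 1.0000 × √6 = 2.4495
Critical value for a one-sided test at α = 0.05: z_α = 1.645.
Power = Φ(δ − 1.645) = Φ(0.805) = 0.7895.

Power ≈ 0.789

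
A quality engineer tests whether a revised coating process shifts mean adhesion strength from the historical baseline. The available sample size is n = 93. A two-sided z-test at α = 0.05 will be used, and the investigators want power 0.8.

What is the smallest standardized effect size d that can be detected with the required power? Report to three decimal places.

Need Φ(δ − 1.960) = 0.8, so δ = 1.960 + 0.842 = 2.802.
(Lower-tail contribution to power is negligible for δ > 0.)
δ = d·√n ⇒ d = δ/√n = 2.802/√93 = 0.2905.

d ≈ 0.291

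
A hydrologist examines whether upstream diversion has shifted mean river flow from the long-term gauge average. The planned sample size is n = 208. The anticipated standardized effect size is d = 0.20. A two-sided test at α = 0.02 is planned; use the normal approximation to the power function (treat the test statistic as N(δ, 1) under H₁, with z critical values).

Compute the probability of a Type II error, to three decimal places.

Noncentrality parameter: δ = d·√n = 0.20 × √208 = 2.8844
Critical value for a two-sided test at α = 0.02: z_{α/2} = 2.326.
Power = Φ(δ − 2.326) + Φ(−δ − 2.326) = Φ(0.558) + Φ(-5.211) = 0.7116 + 0.0000 = 0.7116.
Type II error: β = 1 − power = 1 − 0.7116 = 0.2884.

β ≈ 0.288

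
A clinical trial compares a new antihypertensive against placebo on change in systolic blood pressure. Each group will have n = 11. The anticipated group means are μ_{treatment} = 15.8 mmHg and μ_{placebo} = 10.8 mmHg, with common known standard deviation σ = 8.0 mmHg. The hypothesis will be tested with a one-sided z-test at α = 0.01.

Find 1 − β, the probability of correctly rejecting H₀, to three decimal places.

Standardized effect: d = |μ_{treatment} − μ_{placebo}| / σ = |15.8 − 10.8| / 8.0 = 0.6250
Noncentrality parameter: δ = d·√(n/2) = 0.6250 × √(11/2) = 1.4658
Critical value for a one-sided test at α = 0.01: z_α = 2.326.
Power = Φ(δ − 2.326) = Φ(-0.861) = 0.1947.

Power ≈ 0.195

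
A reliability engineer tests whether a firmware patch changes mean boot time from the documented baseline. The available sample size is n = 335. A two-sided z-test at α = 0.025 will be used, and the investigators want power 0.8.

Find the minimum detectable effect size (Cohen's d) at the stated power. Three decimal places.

d ≈ 0.168

Need Φ(δ − 2.241) = 0.8, so δ = 2.241 + 0.842 = 3.083.
(Lower-tail contribution to power is negligible for δ > 0.)
δ = d·√n ⇒ d = δ/√n = 3.083/√335 = 0.1684.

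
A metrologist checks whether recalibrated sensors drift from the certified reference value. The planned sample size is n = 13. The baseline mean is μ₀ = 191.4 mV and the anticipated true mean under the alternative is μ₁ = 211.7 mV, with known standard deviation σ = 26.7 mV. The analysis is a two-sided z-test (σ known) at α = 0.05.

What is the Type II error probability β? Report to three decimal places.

Standardized effect: d = |μ₁ − μ₀| / σ = |211.7 − 191.4| / 26.7 = 0.7603
Noncentrality parameter: δ = d·√n = 0.7603 × √13 = 2.7413
Critical value for a two-sided test at α = 0.05: z_{α/2} = 1.960.
Power = Φ(δ − 1.960) + Φ(−δ − 1.960) = Φ(0.781) + Φ(-4.701) = 0.7827 + 0.0000 = 0.7827.
Type II error: β = 1 − power = 1 − 0.7827 = 0.2173.

β ≈ 0.217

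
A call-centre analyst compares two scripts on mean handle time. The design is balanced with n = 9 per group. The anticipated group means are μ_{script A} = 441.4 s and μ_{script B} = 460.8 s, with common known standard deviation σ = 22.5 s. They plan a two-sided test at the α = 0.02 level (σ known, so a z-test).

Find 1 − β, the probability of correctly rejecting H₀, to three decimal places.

Power ≈ 0.310

Standardized effect: d = |μ_{script A} − μ_{script B}| / σ = |441.4 − 460.8| / 22.5 = 0.8622
Noncentrality parameter: δ = d·√(n/2) = 0.8622 × √(9/2) = 1.8290
Critical value for a two-sided test at α = 0.02: z_{α/2} = 2.326.
Power = Φ(δ − 2.326) + Φ(−δ − 2.326) = Φ(-0.497) + Φ(-4.155) = 0.3095 + 0.0000 = 0.3095.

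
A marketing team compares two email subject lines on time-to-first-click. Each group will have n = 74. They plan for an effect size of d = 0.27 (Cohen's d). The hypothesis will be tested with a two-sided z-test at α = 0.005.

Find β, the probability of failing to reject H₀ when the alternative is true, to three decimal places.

Noncentrality parameter: δ = d·√(n/2) = 0.27 × √(74/2) = 1.6423
Critical value for a two-sided test at α = 0.005: z_{α/2} = 2.807.
Power = Φ(δ − 2.807) + Φ(−δ − 2.807) = Φ(-1.165) + Φ(-4.449) = 0.1221 + 0.0000 = 0.1221.
Type II error: β = 1 − power = 1 − 0.1221 = 0.8779.

β ≈ 0.878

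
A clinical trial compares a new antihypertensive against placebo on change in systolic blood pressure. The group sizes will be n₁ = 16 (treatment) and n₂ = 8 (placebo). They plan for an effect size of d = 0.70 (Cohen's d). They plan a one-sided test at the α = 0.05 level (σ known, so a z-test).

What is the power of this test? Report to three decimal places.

Power ≈ 0.489

Noncentrality parameter: δ = d / √(1/n₁ + 1/n₂) = 0.70 / √(1/16 + 1/8) = 1.6166
Critical value for a one-sided test at α = 0.05: z_α = 1.645.
Power = P(Z > 1.645 − δ) = Φ(-0.028) = 0.4887.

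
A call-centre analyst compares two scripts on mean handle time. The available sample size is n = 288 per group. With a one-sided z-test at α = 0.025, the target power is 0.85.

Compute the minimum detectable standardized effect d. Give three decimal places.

d ≈ 0.250

Required noncentrality: δ = z_{0.025} + z_{0.15} = 1.960 + 1.036 = 2.996.
δ = d·√(n/2) ⇒ d = δ/√(n/2) = 2.996/√(288/2) = 0.2497.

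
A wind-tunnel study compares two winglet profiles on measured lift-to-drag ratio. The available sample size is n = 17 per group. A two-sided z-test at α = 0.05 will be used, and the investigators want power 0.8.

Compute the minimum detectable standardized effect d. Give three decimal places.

d ≈ 0.961

Required noncentrality: δ = z_{0.025} + z_{0.20} = 1.960 + 0.842 = 2.802.
(The second rejection-region term Φ(−δ − z_{α/2}) is negligible and dropped.)
δ = d·√(n/2) ⇒ d = δ/√(n/2) = 2.802/√(17/2) = 0.9609.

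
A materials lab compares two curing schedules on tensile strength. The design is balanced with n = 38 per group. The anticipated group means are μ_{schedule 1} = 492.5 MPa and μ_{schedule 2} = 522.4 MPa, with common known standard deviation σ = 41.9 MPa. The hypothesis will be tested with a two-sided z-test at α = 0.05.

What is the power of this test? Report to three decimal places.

Standardized effect: d = |μ_{schedule 1} − μ_{schedule 2}| / σ = |492.5 − 522.4| / 41.9 = 0.7136
Noncentrality parameter: δ = d·√(n/2) = 0.7136 × √(38/2) = 3.1105
Critical value for a two-sided test at α = 0.05: z_{α/2} = 1.960.
Power = Φ(δ − 1.960) + Φ(−δ − 1.960) = Φ(1.151) + Φ(-5.070) = 0.8750 + 0.0000 = 0.8750.

Power ≈ 0.875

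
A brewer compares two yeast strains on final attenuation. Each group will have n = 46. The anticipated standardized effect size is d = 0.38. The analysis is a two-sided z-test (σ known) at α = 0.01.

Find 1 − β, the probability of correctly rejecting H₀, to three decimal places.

Power ≈ 0.226

Noncentrality parameter: δ = d·√(n/2) = 0.38 × √(46/2) = 1.8224
Critical value for a two-sided test at α = 0.01: z_{α/2} = 2.576.
Power = Φ(δ − 2.576) + Φ(−δ − 2.576) = Φ(-0.753) + Φ(-4.398) = 0.2256 + 0.0000 = 0.2256.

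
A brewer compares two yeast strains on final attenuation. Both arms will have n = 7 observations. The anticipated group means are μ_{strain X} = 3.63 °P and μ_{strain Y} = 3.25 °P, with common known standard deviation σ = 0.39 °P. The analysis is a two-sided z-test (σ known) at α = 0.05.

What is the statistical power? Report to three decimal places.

Power ≈ 0.446

Standardized effect: d = |μ_{strain X} − μ_{strain Y}| / σ = |3.63 − 3.25| / 0.39 = 0.9744
Noncentrality parameter: λ = d·√(n/2) = 0.9744 × √(7/2) = 1.8229
Critical value for a two-sided test at α = 0.05: z_{α/2} = 1.960.
Power = Φ(λ − 1.960) + Φ(−λ − 1.960) = Φ(-0.137) + Φ(-3.783) = 0.4455 + 0.0001 = 0.4456.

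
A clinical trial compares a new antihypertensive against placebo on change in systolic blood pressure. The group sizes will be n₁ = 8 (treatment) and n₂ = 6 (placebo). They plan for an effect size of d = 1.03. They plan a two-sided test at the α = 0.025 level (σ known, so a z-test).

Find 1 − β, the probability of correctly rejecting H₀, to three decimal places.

Noncentrality parameter: δ = d / √(1/n₁ + 1/n₂) = 1.03 / √(1/8 + 1/6) = 1.9072
Two-sided α = 0.025 → critical value z_{0.0125} = 2.241.
Power = Φ(δ − 2.241) + Φ(−δ − 2.241) = Φ(-0.334) + Φ(-4.149) = 0.3691 + 0.0000 = 0.3691.

Power ≈ 0.369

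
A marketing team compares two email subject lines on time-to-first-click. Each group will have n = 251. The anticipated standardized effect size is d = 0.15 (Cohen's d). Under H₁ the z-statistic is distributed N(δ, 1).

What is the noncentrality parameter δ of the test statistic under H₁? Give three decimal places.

δ ≈ 1.680

δ = d·√(n/2) = 0.15 × √(251/2) = 1.6804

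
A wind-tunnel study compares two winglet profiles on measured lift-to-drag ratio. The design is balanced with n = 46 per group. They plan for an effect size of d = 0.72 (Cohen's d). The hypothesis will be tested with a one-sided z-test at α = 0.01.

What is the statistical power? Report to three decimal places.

Noncentrality parameter: δ = d·√(n/2) = 0.72 × √(46/2) = 3.4530
Critical value for a one-sided test at α = 0.01: z_α = 2.326.
Power = Φ(δ − 2.326) = Φ(1.127) = 0.8701.

Power ≈ 0.870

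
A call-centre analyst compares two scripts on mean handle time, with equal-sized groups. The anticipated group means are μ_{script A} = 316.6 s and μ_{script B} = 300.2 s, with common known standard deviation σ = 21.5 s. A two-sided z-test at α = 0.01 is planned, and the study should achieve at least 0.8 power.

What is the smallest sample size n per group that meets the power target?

Standardized effect: d = |μ_{script A} − μ_{script B}| / σ = |316.6 − 300.2| / 21.5 = 0.7628
Set Φ(δ − 2.576) = 0.8; then δ − 2.576 = Φ⁻¹(0.8) = 0.842, giving δ = 3.417.
(Ignoring the negligible lower-tail rejection probability gives the usual closed-form inversion.)
δ = d·√(n/2) ⇒ n = 2(δ/d)² = 2 × (3.417 / 0.7628)² = 40.14.
Rounding up, n = 41 per group.

n = 41 per group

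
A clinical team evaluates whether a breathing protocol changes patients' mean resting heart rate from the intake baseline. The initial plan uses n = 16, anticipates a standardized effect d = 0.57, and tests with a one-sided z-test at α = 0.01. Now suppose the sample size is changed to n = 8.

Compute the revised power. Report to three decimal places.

Power ≈ 0.238

With n = 8: δ = d·√n = 0.57 × √8 = 1.6122. Critical value z_{0.01} = 2.326.
Revised power = P(Z > 2.326 − δ) = Φ(-0.714) = 0.2376.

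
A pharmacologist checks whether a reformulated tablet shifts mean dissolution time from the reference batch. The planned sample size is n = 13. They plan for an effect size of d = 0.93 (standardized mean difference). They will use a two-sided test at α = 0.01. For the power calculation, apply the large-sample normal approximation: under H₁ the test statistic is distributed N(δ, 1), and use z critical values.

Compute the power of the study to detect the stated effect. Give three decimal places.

Noncentrality parameter: δ = d·√n = 0.93 × √13 = 3.3532
Two-sided α = 0.01 → critical value z_{0.005} = 2.576.
Power = Φ(δ − 2.576) + Φ(−δ − 2.576) = Φ(0.777) + Φ(-5.929) = 0.7815 + 0.0000 = 0.7815.

Power ≈ 0.782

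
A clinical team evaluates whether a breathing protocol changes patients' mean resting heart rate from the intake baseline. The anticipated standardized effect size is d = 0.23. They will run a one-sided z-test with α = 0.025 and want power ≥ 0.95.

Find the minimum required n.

Set Φ(δ − 1.960) = 0.95; then δ − 1.960 = Φ⁻¹(0.95) = 1.645, giving δ = 3.605.
δ = d·√n ⇒ n = (δ/d)² = (3.605 / 0.23)² = 245.65.
Rounding up, n = 246.

n = 246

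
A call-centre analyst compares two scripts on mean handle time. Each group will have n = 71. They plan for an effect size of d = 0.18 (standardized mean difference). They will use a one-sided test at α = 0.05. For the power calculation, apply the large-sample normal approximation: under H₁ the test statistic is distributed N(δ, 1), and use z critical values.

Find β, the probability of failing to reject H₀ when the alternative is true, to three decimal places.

β ≈ 0.716

Noncentrality parameter: λ = d·√(n/2) = 0.18 × √(71/2) = 1.0725
One-sided α = 0.05 → critical value z_{0.05} = 1.645.
Power = P(Z > 1.645 − λ) = Φ(-0.572) = 0.2835.
Type II error: β = 1 − power = 1 − 0.2835 = 0.7165.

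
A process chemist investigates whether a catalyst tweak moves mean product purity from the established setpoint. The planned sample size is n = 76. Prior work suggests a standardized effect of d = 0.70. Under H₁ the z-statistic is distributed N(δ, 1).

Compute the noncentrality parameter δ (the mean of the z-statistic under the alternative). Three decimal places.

δ ≈ 6.102

The noncentrality parameter scales effect size by the design's sample-size factor: δ = d·√n = 0.70 × √76 = 6.1025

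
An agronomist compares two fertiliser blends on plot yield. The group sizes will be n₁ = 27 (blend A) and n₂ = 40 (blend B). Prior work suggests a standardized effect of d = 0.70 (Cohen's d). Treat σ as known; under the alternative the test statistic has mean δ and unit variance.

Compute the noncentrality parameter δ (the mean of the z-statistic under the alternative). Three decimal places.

The noncentrality parameter scales effect size by the design's sample-size factor: δ = d / √(1/n₁ + 1/n₂) = 0.70 / √(1/27 + 1/40) = 2.8104

δ ≈ 2.810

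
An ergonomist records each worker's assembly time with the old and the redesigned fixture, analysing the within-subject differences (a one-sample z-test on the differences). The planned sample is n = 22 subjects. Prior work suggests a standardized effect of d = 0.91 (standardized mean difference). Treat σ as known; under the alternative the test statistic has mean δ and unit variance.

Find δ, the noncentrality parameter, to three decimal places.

The noncentrality parameter scales effect size by the design's sample-size factor: δ = d·√n = 0.91 × √22 = 4.2683

δ ≈ 4.268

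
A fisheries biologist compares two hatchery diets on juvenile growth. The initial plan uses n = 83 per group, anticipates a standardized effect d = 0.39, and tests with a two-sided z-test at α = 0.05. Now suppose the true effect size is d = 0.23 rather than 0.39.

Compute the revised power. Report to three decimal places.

Power ≈ 0.317

With d = 0.23: δ = d·√(n/2) = 0.23 × √(83/2) = 1.4817. Critical value z_{0.025} = 1.960.
Revised power = Φ(δ − 1.960) + Φ(−δ − 1.960) = Φ(-0.478) + Φ(-3.442) = 0.3162 + 0.0003 = 0.3165.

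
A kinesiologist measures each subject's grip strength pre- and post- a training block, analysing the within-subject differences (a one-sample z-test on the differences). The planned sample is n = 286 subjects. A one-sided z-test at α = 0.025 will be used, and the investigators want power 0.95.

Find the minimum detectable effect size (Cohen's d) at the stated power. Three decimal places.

Need Φ(δ − 1.960) = 0.95, so δ = 1.960 + 1.645 = 3.605.
δ = d·√n ⇒ d = δ/√n = 3.605/√286 = 0.2132.

d ≈ 0.213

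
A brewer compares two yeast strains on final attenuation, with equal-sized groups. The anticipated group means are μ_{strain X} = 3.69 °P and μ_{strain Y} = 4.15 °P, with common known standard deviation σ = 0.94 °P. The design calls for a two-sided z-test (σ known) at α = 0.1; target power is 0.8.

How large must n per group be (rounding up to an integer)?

n = 52 per group

Standardized effect: d = |μ_{strain X} − μ_{strain Y}| / σ = |3.69 − 4.15| / 0.94 = 0.4894
For power 0.8 need Φ(δ − z_{0.05}) = 0.8, so δ = z_{0.05} + z_{0.20} = 1.645 + 0.842 = 2.486.
(The Φ(−δ − z_{α/2}) term is vanishingly small for δ > 0 and is dropped in the standard sample-size formula.)
δ = d·√(n/2) ⇒ n = 2(δ/d)² = 2 × (2.486 / 0.4894)² = 51.63.
Rounding up, n = 52 per group.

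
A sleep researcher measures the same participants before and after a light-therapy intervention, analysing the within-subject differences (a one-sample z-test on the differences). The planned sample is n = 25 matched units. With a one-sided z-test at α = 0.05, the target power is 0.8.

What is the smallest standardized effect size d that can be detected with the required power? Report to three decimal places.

Required noncentrality: δ = z_{0.05} + z_{0.20} = 1.645 + 0.842 = 2.486.
δ = d·√n ⇒ d = δ/√n = 2.486/√25 = 0.4973.

d ≈ 0.497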